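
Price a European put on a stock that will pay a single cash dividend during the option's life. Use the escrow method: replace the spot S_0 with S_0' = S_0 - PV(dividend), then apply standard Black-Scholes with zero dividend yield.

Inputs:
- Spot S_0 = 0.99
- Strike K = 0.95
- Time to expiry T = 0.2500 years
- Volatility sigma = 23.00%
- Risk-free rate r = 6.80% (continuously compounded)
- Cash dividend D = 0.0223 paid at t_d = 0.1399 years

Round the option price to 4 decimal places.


Answer: Price = 0.0287

Derivation:
PV(D) = D * exp(-r * t_d) = 0.0223 * 0.99053191 = 0.02208886
S_0' = S_0 - PV(D) = 0.9900 - 0.02208886 = 0.96791114
d1 = (ln(S_0'/K) + (r + sigma^2/2)*T) / (sigma*sqrt(T)) = 0.36774608
d2 = d1 - sigma*sqrt(T) = 0.25274608
exp(-rT) = 0.98314368
N(-d1) = 0.35653129; N(-d2) = 0.40023222
P = K * exp(-rT) * N(-d2) - S_0' * N(-d1) = 0.9500 * 0.98314368 * 0.40023222 - 0.96791114 * 0.35653129 = 0.0287


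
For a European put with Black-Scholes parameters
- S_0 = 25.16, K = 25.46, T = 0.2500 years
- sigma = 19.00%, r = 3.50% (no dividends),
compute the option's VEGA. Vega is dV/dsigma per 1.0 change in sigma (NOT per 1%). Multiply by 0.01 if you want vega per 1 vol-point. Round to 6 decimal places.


d1 = 0.0148351442; d2 = -0.0801648558
phi(d1) = 0.3988983829; exp(-qT) = 1.0000000000; exp(-rT) = 0.9912881698
Vega = S * exp(-qT) * phi(d1) * sqrt(T) = 25.1600 * 1.0000000000 * 0.3988983829 * 0.5000000000 = 5.018142

Answer: Vega = 5.018142


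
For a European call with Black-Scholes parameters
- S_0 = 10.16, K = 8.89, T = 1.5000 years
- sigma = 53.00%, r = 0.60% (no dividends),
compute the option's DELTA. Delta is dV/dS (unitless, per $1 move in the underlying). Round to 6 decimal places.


d1 = 0.5441354942; d2 = -0.1049792876
phi(d1) = 0.3440458825; exp(-qT) = 1.0000000000; exp(-rT) = 0.9910403788
N(d1) = 0.7068258815
Delta = exp(-qT) * N(d1) = 1.0000000000 * 0.7068258815 = 0.706826

Answer: Delta = 0.706826


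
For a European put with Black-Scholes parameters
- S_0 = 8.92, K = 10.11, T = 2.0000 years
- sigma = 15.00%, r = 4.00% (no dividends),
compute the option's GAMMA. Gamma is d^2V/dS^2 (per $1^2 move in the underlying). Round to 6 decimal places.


d1 = -0.1071459410; d2 = -0.3192779754
phi(d1) = 0.3966588611; exp(-qT) = 1.0000000000; exp(-rT) = 0.9231163464
Gamma = exp(-qT) * phi(d1) / (S * sigma * sqrt(T)) = 1.0000000000 * 0.3966588611 / (8.9200 * 0.1500 * 1.4142135624) = 0.209626

Answer: Gamma = 0.209626


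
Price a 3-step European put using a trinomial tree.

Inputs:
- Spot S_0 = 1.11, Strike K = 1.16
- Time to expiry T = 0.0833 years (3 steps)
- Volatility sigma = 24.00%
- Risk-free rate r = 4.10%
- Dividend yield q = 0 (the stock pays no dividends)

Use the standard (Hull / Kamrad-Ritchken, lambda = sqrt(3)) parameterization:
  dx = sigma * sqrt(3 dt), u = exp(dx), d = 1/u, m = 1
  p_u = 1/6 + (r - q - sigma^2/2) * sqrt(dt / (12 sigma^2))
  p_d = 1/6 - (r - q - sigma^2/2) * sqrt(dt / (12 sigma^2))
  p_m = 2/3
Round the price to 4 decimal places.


Answer: Price = V(0,0) = 0.0607

Derivation:
dt = T/N = 0.027767; dx = sigma*sqrt(3*dt) = 0.069268
u = exp(dx) = 1.071724; d = 1/u = 0.933076
p_u = 0.169112, p_m = 0.666667, p_d = 0.164221
Discount per step: exp(-r*dt) = 0.998862
Stock lattice S(k, j) with j the centered position index:
  k=0: S(0,+0) = 1.1100
  k=1: S(1,-1) = 1.0357; S(1,+0) = 1.1100; S(1,+1) = 1.1896
  k=2: S(2,-2) = 0.9664; S(2,-1) = 1.0357; S(2,+0) = 1.1100; S(2,+1) = 1.1896; S(2,+2) = 1.2749
  k=3: S(3,-3) = 0.9017; S(3,-2) = 0.9664; S(3,-1) = 1.0357; S(3,+0) = 1.1100; S(3,+1) = 1.1896; S(3,+2) = 1.2749; S(3,+3) = 1.3664
Terminal payoffs V(N, j) = max(K - S_T, 0):
  V(3,-3) = 0.258274; V(3,-2) = 0.193599; V(3,-1) = 0.124285; V(3,+0) = 0.050000; V(3,+1) = 0.000000; V(3,+2) = 0.000000; V(3,+3) = 0.000000
Backward induction: V(k, j) = exp(-r*dt) * [p_u * V(k+1, j+1) + p_m * V(k+1, j) + p_d * V(k+1, j-1)]
  V(2,-2) = exp(-r*dt) * [p_u*0.124285 + p_m*0.193599 + p_d*0.258274] = 0.192279
  V(2,-1) = exp(-r*dt) * [p_u*0.050000 + p_m*0.124285 + p_d*0.193599] = 0.122965
  V(2,+0) = exp(-r*dt) * [p_u*0.000000 + p_m*0.050000 + p_d*0.124285] = 0.053682
  V(2,+1) = exp(-r*dt) * [p_u*0.000000 + p_m*0.000000 + p_d*0.050000] = 0.008202
  V(2,+2) = exp(-r*dt) * [p_u*0.000000 + p_m*0.000000 + p_d*0.000000] = 0.000000
  V(1,-1) = exp(-r*dt) * [p_u*0.053682 + p_m*0.122965 + p_d*0.192279] = 0.122492
  V(1,+0) = exp(-r*dt) * [p_u*0.008202 + p_m*0.053682 + p_d*0.122965] = 0.057304
  V(1,+1) = exp(-r*dt) * [p_u*0.000000 + p_m*0.008202 + p_d*0.053682] = 0.014267
  V(0,+0) = exp(-r*dt) * [p_u*0.014267 + p_m*0.057304 + p_d*0.122492] = 0.060662


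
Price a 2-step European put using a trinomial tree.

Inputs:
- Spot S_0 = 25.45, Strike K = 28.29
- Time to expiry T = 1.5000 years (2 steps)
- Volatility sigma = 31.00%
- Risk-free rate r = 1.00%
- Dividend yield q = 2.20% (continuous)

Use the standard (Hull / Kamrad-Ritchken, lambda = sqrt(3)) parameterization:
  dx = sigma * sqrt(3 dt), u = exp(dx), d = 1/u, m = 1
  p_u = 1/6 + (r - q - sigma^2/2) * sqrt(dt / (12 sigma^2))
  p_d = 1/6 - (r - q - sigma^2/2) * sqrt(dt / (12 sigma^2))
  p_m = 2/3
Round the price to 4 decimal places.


Answer: Price = V(0,0) = 5.6936

Derivation:
dt = T/N = 0.750000; dx = sigma*sqrt(3*dt) = 0.465000
u = exp(dx) = 1.592014; d = 1/u = 0.628135
p_u = 0.118239, p_m = 0.666667, p_d = 0.215094
Discount per step: exp(-r*dt) = 0.992528
Stock lattice S(k, j) with j the centered position index:
  k=0: S(0,+0) = 25.4500
  k=1: S(1,-1) = 15.9860; S(1,+0) = 25.4500; S(1,+1) = 40.5168
  k=2: S(2,-2) = 10.0414; S(2,-1) = 15.9860; S(2,+0) = 25.4500; S(2,+1) = 40.5168; S(2,+2) = 64.5033
Terminal payoffs V(N, j) = max(K - S_T, 0):
  V(2,-2) = 18.248608; V(2,-1) = 12.303962; V(2,+0) = 2.840000; V(2,+1) = 0.000000; V(2,+2) = 0.000000
Backward induction: V(k, j) = exp(-r*dt) * [p_u * V(k+1, j+1) + p_m * V(k+1, j) + p_d * V(k+1, j-1)]
  V(1,-1) = exp(-r*dt) * [p_u*2.840000 + p_m*12.303962 + p_d*18.248608] = 12.370481
  V(1,+0) = exp(-r*dt) * [p_u*0.000000 + p_m*2.840000 + p_d*12.303962] = 4.505921
  V(1,+1) = exp(-r*dt) * [p_u*0.000000 + p_m*0.000000 + p_d*2.840000] = 0.606303
  V(0,+0) = exp(-r*dt) * [p_u*0.606303 + p_m*4.505921 + p_d*12.370481] = 5.693591


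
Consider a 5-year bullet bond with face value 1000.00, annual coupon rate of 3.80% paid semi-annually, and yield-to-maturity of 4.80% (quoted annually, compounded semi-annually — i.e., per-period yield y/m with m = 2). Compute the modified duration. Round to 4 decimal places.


Answer: Modified duration = 4.4819

Derivation:
Coupon per period c = face * coupon_rate / m = 19.000000
Periods per year m = 2; per-period yield y/m = 0.024000
Number of cashflows N = 10
Cashflows (t years, CF_t, discount factor 1/(1+y/m)^(m*t), PV):
  t = 0.5000: CF_t = 19.000000, DF = 0.976562, PV = 18.554688
  t = 1.0000: CF_t = 19.000000, DF = 0.953674, PV = 18.119812
  t = 1.5000: CF_t = 19.000000, DF = 0.931323, PV = 17.695129
  t = 2.0000: CF_t = 19.000000, DF = 0.909495, PV = 17.280399
  t = 2.5000: CF_t = 19.000000, DF = 0.888178, PV = 16.875390
  t = 3.0000: CF_t = 19.000000, DF = 0.867362, PV = 16.479873
  t = 3.5000: CF_t = 19.000000, DF = 0.847033, PV = 16.093626
  t = 4.0000: CF_t = 19.000000, DF = 0.827181, PV = 15.716432
  t = 4.5000: CF_t = 19.000000, DF = 0.807794, PV = 15.348078
  t = 5.0000: CF_t = 1019.000000, DF = 0.788861, PV = 803.849262
Price P = sum_t PV_t = 956.012689
First compute Macaulay numerator sum_t t * PV_t:
  t * PV_t at t = 0.5000: 9.277344
  t * PV_t at t = 1.0000: 18.119812
  t * PV_t at t = 1.5000: 26.542693
  t * PV_t at t = 2.0000: 34.560799
  t * PV_t at t = 2.5000: 42.188475
  t * PV_t at t = 3.0000: 49.439619
  t * PV_t at t = 3.5000: 56.327691
  t * PV_t at t = 4.0000: 62.865727
  t * PV_t at t = 4.5000: 69.066350
  t * PV_t at t = 5.0000: 4019.246312
Macaulay duration D = 4387.634821 / 956.012689 = 4.589515
Modified duration = D / (1 + y/m) = 4.589515 / (1 + 0.024000) = 4.481948


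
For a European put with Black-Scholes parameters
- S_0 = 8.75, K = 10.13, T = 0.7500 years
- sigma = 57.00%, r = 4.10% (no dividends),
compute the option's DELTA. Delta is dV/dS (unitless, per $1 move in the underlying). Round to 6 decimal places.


d1 = 0.0124381143; d2 = -0.4811963658
phi(d1) = 0.3989114221; exp(-qT) = 1.0000000000; exp(-rT) = 0.9697179723
N(-d1) = 0.4950380382
Delta = -exp(-qT) * N(-d1) = -1.0000000000 * 0.4950380382 = -0.495038

Answer: Delta = -0.495038


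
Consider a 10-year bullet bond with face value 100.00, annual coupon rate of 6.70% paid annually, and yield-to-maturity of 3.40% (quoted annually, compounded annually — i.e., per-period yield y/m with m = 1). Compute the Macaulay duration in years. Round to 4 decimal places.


Coupon per period c = face * coupon_rate / m = 6.700000
Periods per year m = 1; per-period yield y/m = 0.034000
Number of cashflows N = 10
Cashflows (t years, CF_t, discount factor 1/(1+y/m)^(m*t), PV):
  t = 1.0000: CF_t = 6.700000, DF = 0.967118, PV = 6.479691
  t = 2.0000: CF_t = 6.700000, DF = 0.935317, PV = 6.266625
  t = 3.0000: CF_t = 6.700000, DF = 0.904562, PV = 6.060566
  t = 4.0000: CF_t = 6.700000, DF = 0.874818, PV = 5.861282
  t = 5.0000: CF_t = 6.700000, DF = 0.846052, PV = 5.668552
  t = 6.0000: CF_t = 6.700000, DF = 0.818233, PV = 5.482158
  t = 7.0000: CF_t = 6.700000, DF = 0.791327, PV = 5.301894
  t = 8.0000: CF_t = 6.700000, DF = 0.765307, PV = 5.127557
  t = 9.0000: CF_t = 6.700000, DF = 0.740142, PV = 4.958953
  t = 10.0000: CF_t = 106.700000, DF = 0.715805, PV = 76.376373
Price P = sum_t PV_t = 127.583651
Macaulay numerator sum_t t * PV_t:
  t * PV_t at t = 1.0000: 6.479691
  t * PV_t at t = 2.0000: 12.533251
  t * PV_t at t = 3.0000: 18.181698
  t * PV_t at t = 4.0000: 23.445130
  t * PV_t at t = 5.0000: 28.342758
  t * PV_t at t = 6.0000: 32.892950
  t * PV_t at t = 7.0000: 37.113257
  t * PV_t at t = 8.0000: 41.020456
  t * PV_t at t = 9.0000: 44.630573
  t * PV_t at t = 10.0000: 763.763732
Macaulay duration D = (sum_t t * PV_t) / P = 1008.403495 / 127.583651 = 7.903861

Answer: Macaulay duration = 7.9039 years


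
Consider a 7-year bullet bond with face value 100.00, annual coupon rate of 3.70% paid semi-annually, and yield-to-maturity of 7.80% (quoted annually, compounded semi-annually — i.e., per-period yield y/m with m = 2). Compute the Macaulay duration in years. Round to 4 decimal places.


Answer: Macaulay duration = 6.1047 years

Derivation:
Coupon per period c = face * coupon_rate / m = 1.850000
Periods per year m = 2; per-period yield y/m = 0.039000
Number of cashflows N = 14
Cashflows (t years, CF_t, discount factor 1/(1+y/m)^(m*t), PV):
  t = 0.5000: CF_t = 1.850000, DF = 0.962464, PV = 1.780558
  t = 1.0000: CF_t = 1.850000, DF = 0.926337, PV = 1.713723
  t = 1.5000: CF_t = 1.850000, DF = 0.891566, PV = 1.649397
  t = 2.0000: CF_t = 1.850000, DF = 0.858100, PV = 1.587485
  t = 2.5000: CF_t = 1.850000, DF = 0.825890, PV = 1.527897
  t = 3.0000: CF_t = 1.850000, DF = 0.794889, PV = 1.470545
  t = 3.5000: CF_t = 1.850000, DF = 0.765052, PV = 1.415347
  t = 4.0000: CF_t = 1.850000, DF = 0.736335, PV = 1.362220
  t = 4.5000: CF_t = 1.850000, DF = 0.708696, PV = 1.311088
  t = 5.0000: CF_t = 1.850000, DF = 0.682094, PV = 1.261875
  t = 5.5000: CF_t = 1.850000, DF = 0.656491, PV = 1.214509
  t = 6.0000: CF_t = 1.850000, DF = 0.631849, PV = 1.168921
  t = 6.5000: CF_t = 1.850000, DF = 0.608132, PV = 1.125044
  t = 7.0000: CF_t = 101.850000, DF = 0.585305, PV = 59.613328
Price P = sum_t PV_t = 78.201937
Macaulay numerator sum_t t * PV_t:
  t * PV_t at t = 0.5000: 0.890279
  t * PV_t at t = 1.0000: 1.713723
  t * PV_t at t = 1.5000: 2.474095
  t * PV_t at t = 2.0000: 3.174969
  t * PV_t at t = 2.5000: 3.819742
  t * PV_t at t = 3.0000: 4.411636
  t * PV_t at t = 3.5000: 4.953714
  t * PV_t at t = 4.0000: 5.448881
  t * PV_t at t = 4.5000: 5.899895
  t * PV_t at t = 5.0000: 6.309374
  t * PV_t at t = 5.5000: 6.679799
  t * PV_t at t = 6.0000: 7.013526
  t * PV_t at t = 6.5000: 7.312788
  t * PV_t at t = 7.0000: 417.293296
Macaulay duration D = (sum_t t * PV_t) / P = 477.395717 / 78.201937 = 6.104653


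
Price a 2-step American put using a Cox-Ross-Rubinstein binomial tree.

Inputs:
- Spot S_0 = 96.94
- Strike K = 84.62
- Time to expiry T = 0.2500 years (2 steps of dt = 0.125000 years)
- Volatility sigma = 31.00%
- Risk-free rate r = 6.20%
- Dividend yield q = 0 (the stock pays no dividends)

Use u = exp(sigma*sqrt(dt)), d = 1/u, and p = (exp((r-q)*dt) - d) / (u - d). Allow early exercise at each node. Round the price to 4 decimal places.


Answer: Price = V(0,0) = 1.6113

Derivation:
dt = T/N = 0.125000
u = exp(sigma*sqrt(dt)) = 1.115833; d = 1/u = 0.896191
p = (exp((r-q)*dt) - d) / (u - d) = 0.508049
Discount per step: exp(-r*dt) = 0.992280
Stock lattice S(k, i) with i counting down-moves:
  k=0: S(0,0) = 96.9400
  k=1: S(1,0) = 108.1689; S(1,1) = 86.8768
  k=2: S(2,0) = 120.6985; S(2,1) = 96.9400; S(2,2) = 77.8582
Terminal payoffs V(N, i) = max(K - S_T, 0):
  V(2,0) = 0.000000; V(2,1) = 0.000000; V(2,2) = 6.761807
Backward induction: V(k, i) = exp(-r*dt) * [p * V(k+1, i) + (1-p) * V(k+1, i+1)]; then take max(V_cont, immediate exercise) for American.
  V(1,0) = exp(-r*dt) * [p*0.000000 + (1-p)*0.000000] = 0.000000; exercise = 0.000000; V(1,0) = max -> 0.000000
  V(1,1) = exp(-r*dt) * [p*0.000000 + (1-p)*6.761807] = 3.300799; exercise = 0.000000; V(1,1) = max -> 3.300799
  V(0,0) = exp(-r*dt) * [p*0.000000 + (1-p)*3.300799] = 1.611296; exercise = 0.000000; V(0,0) = max -> 1.611296


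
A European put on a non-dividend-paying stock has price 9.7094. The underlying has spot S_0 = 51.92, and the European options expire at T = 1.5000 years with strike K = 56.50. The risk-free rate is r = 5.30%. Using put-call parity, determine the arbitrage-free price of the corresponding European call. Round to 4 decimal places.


Put-call parity: C - P = S_0 * exp(-qT) - K * exp(-rT).
S_0 * exp(-qT) = 51.9200 * 1.00000000 = 51.92000000
K * exp(-rT) = 56.5000 * 0.92357802 = 52.18215813
C = P + S*exp(-qT) - K*exp(-rT)
C = 9.7094 + 51.92000000 - 52.18215813 = 9.4472

Answer: Call price = 9.4472


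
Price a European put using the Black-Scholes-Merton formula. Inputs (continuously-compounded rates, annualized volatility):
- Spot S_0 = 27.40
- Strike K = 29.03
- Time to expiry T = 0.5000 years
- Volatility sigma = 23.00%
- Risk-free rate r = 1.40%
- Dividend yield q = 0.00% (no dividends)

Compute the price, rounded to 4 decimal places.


Answer: Price = 2.6237

Derivation:
d1 = (ln(S/K) + (r - q + 0.5*sigma^2) * T) / (sigma * sqrt(T)) = -0.23095807
d2 = d1 - sigma * sqrt(T) = -0.39359263
exp(-rT) = 0.99302444; exp(-qT) = 1.00000000
P = K * exp(-rT) * N(-d2) - S_0 * exp(-qT) * N(-d1)
N(-d1) = 0.59132631; N(-d2) = 0.65305909
P = 29.0300 * 0.99302444 * 0.65305909 - 27.4000 * 1.00000000 * 0.59132631 = 2.6237


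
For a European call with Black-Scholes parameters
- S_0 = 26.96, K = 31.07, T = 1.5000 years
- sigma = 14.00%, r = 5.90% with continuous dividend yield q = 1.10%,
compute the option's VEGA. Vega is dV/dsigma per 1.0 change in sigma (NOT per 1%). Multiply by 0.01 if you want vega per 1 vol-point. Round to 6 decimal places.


Answer: Vega = 12.303080

Derivation:
d1 = -0.3218655029; d2 = -0.4933297849
phi(d1) = 0.3788036681; exp(-qT) = 0.9836353794; exp(-rT) = 0.9153031107
Vega = S * exp(-qT) * phi(d1) * sqrt(T) = 26.9600 * 0.9836353794 * 0.3788036681 * 1.2247448714 = 12.303080


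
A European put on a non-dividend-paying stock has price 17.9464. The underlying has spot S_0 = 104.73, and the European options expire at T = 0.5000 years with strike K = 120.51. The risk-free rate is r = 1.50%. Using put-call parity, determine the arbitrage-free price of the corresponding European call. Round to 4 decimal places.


Put-call parity: C - P = S_0 * exp(-qT) - K * exp(-rT).
S_0 * exp(-qT) = 104.7300 * 1.00000000 = 104.73000000
K * exp(-rT) = 120.5100 * 0.99252805 = 119.60955589
C = P + S*exp(-qT) - K*exp(-rT)
C = 17.9464 + 104.73000000 - 119.60955589 = 3.0668

Answer: Call price = 3.0668


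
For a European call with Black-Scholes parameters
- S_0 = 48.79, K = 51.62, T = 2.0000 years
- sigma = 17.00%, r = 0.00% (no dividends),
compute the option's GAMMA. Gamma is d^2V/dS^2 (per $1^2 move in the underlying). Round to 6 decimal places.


Answer: Gamma = 0.033789

Derivation:
d1 = -0.1143176225; d2 = -0.3547339281
phi(d1) = 0.3963439863; exp(-qT) = 1.0000000000; exp(-rT) = 1.0000000000
Gamma = exp(-qT) * phi(d1) / (S * sigma * sqrt(T)) = 1.0000000000 * 0.3963439863 / (48.7900 * 0.1700 * 1.4142135624) = 0.033789


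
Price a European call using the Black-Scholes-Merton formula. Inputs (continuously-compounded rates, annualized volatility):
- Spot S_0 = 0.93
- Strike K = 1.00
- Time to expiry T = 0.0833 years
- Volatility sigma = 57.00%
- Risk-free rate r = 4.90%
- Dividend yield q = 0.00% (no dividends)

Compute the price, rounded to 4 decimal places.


d1 = (ln(S/K) + (r - q + 0.5*sigma^2) * T) / (sigma * sqrt(T)) = -0.33406035
d2 = d1 - sigma * sqrt(T) = -0.49857227
exp(-rT) = 0.99592662; exp(-qT) = 1.00000000
C = S_0 * exp(-qT) * N(d1) - K * exp(-rT) * N(d2)
N(d1) = 0.36916701; N(d2) = 0.30904037
C = 0.9300 * 1.00000000 * 0.36916701 - 1.0000 * 0.99592662 * 0.30904037 = 0.0355

Answer: Price = 0.0355


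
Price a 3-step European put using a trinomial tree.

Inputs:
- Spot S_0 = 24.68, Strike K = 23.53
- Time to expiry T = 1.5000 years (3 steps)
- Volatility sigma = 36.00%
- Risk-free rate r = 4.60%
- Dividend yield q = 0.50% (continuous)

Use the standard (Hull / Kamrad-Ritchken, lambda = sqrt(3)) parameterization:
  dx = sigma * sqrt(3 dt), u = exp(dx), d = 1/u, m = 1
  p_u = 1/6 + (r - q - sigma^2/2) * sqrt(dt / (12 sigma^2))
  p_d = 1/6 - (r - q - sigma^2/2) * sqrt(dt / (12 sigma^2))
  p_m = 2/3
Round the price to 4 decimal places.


dt = T/N = 0.500000; dx = sigma*sqrt(3*dt) = 0.440908
u = exp(dx) = 1.554118; d = 1/u = 0.643452
p_u = 0.153172, p_m = 0.666667, p_d = 0.180162
Discount per step: exp(-r*dt) = 0.977262
Stock lattice S(k, j) with j the centered position index:
  k=0: S(0,+0) = 24.6800
  k=1: S(1,-1) = 15.8804; S(1,+0) = 24.6800; S(1,+1) = 38.3556
  k=2: S(2,-2) = 10.2183; S(2,-1) = 15.8804; S(2,+0) = 24.6800; S(2,+1) = 38.3556; S(2,+2) = 59.6092
  k=3: S(3,-3) = 6.5750; S(3,-2) = 10.2183; S(3,-1) = 15.8804; S(3,+0) = 24.6800; S(3,+1) = 38.3556; S(3,+2) = 59.6092; S(3,+3) = 92.6397
Terminal payoffs V(N, j) = max(K - S_T, 0):
  V(3,-3) = 16.955038; V(3,-2) = 13.311734; V(3,-1) = 7.649610; V(3,+0) = 0.000000; V(3,+1) = 0.000000; V(3,+2) = 0.000000; V(3,+3) = 0.000000
Backward induction: V(k, j) = exp(-r*dt) * [p_u * V(k+1, j+1) + p_m * V(k+1, j) + p_d * V(k+1, j-1)]
  V(2,-2) = exp(-r*dt) * [p_u*7.649610 + p_m*13.311734 + p_d*16.955038] = 12.802959
  V(2,-1) = exp(-r*dt) * [p_u*0.000000 + p_m*7.649610 + p_d*13.311734] = 7.327516
  V(2,+0) = exp(-r*dt) * [p_u*0.000000 + p_m*0.000000 + p_d*7.649610] = 1.346829
  V(2,+1) = exp(-r*dt) * [p_u*0.000000 + p_m*0.000000 + p_d*0.000000] = 0.000000
  V(2,+2) = exp(-r*dt) * [p_u*0.000000 + p_m*0.000000 + p_d*0.000000] = 0.000000
  V(1,-1) = exp(-r*dt) * [p_u*1.346829 + p_m*7.327516 + p_d*12.802959] = 7.229698
  V(1,+0) = exp(-r*dt) * [p_u*0.000000 + p_m*1.346829 + p_d*7.327516] = 2.167591
  V(1,+1) = exp(-r*dt) * [p_u*0.000000 + p_m*0.000000 + p_d*1.346829] = 0.237130
  V(0,+0) = exp(-r*dt) * [p_u*0.237130 + p_m*2.167591 + p_d*7.229698] = 2.720597

Answer: Price = V(0,0) = 2.7206


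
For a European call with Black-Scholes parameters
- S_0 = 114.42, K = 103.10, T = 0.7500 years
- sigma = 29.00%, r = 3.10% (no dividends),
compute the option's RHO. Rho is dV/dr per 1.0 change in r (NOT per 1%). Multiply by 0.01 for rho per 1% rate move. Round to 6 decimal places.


Answer: Rho = 49.007681

Derivation:
d1 = 0.6329510823; d2 = 0.3818037152
phi(d1) = 0.3265239205; exp(-qT) = 1.0000000000; exp(-rT) = 0.9770181987
N(d2) = 0.6486965186
Rho = K*T*exp(-rT)*N(d2) = 103.1000 * 0.7500 * 0.9770181987 * 0.6486965186 = 49.007681


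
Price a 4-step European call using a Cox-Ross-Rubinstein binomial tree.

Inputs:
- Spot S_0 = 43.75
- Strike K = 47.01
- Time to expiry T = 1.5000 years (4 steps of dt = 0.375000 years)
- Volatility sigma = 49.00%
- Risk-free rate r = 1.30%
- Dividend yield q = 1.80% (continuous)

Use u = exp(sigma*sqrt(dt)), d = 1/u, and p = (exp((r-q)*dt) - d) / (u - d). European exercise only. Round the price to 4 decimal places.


Answer: Price = V(0,0) = 8.6592

Derivation:
dt = T/N = 0.375000
u = exp(sigma*sqrt(dt)) = 1.349943; d = 1/u = 0.740772
p = (exp((r-q)*dt) - d) / (u - d) = 0.422467
Discount per step: exp(-r*dt) = 0.995137
Stock lattice S(k, i) with i counting down-moves:
  k=0: S(0,0) = 43.7500
  k=1: S(1,0) = 59.0600; S(1,1) = 32.4088
  k=2: S(2,0) = 79.7277; S(2,1) = 43.7500; S(2,2) = 24.0075
  k=3: S(3,0) = 107.6278; S(3,1) = 59.0600; S(3,2) = 32.4088; S(3,3) = 17.7841
  k=4: S(4,0) = 145.2914; S(4,1) = 79.7277; S(4,2) = 43.7500; S(4,3) = 24.0075; S(4,4) = 13.1740
Terminal payoffs V(N, i) = max(S_T - K, 0):
  V(4,0) = 98.281430; V(4,1) = 32.717662; V(4,2) = 0.000000; V(4,3) = 0.000000; V(4,4) = 0.000000
Backward induction: V(k, i) = exp(-r*dt) * [p * V(k+1, i) + (1-p) * V(k+1, i+1)].
  V(3,0) = exp(-r*dt) * [p*98.281430 + (1-p)*32.717662] = 60.122387
  V(3,1) = exp(-r*dt) * [p*32.717662 + (1-p)*0.000000] = 13.754918
  V(3,2) = exp(-r*dt) * [p*0.000000 + (1-p)*0.000000] = 0.000000
  V(3,3) = exp(-r*dt) * [p*0.000000 + (1-p)*0.000000] = 0.000000
  V(2,0) = exp(-r*dt) * [p*60.122387 + (1-p)*13.754918] = 33.181495
  V(2,1) = exp(-r*dt) * [p*13.754918 + (1-p)*0.000000] = 5.782741
  V(2,2) = exp(-r*dt) * [p*0.000000 + (1-p)*0.000000] = 0.000000
  V(1,0) = exp(-r*dt) * [p*33.181495 + (1-p)*5.782741] = 17.273401
  V(1,1) = exp(-r*dt) * [p*5.782741 + (1-p)*0.000000] = 2.431137
  V(0,0) = exp(-r*dt) * [p*17.273401 + (1-p)*2.431137] = 8.659189


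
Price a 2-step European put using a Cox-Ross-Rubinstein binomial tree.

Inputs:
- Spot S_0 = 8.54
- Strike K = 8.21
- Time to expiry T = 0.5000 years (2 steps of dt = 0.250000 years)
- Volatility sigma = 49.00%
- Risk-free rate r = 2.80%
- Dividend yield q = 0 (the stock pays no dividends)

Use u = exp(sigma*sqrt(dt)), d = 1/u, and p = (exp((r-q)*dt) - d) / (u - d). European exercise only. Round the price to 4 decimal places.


dt = T/N = 0.250000
u = exp(sigma*sqrt(dt)) = 1.277621; d = 1/u = 0.782705
p = (exp((r-q)*dt) - d) / (u - d) = 0.453248
Discount per step: exp(-r*dt) = 0.993024
Stock lattice S(k, i) with i counting down-moves:
  k=0: S(0,0) = 8.5400
  k=1: S(1,0) = 10.9109; S(1,1) = 6.6843
  k=2: S(2,0) = 13.9400; S(2,1) = 8.5400; S(2,2) = 5.2318
Terminal payoffs V(N, i) = max(K - S_T, 0):
  V(2,0) = 0.000000; V(2,1) = 0.000000; V(2,2) = 2.978171
Backward induction: V(k, i) = exp(-r*dt) * [p * V(k+1, i) + (1-p) * V(k+1, i+1)].
  V(1,0) = exp(-r*dt) * [p*0.000000 + (1-p)*0.000000] = 0.000000
  V(1,1) = exp(-r*dt) * [p*0.000000 + (1-p)*2.978171] = 1.616962
  V(0,0) = exp(-r*dt) * [p*0.000000 + (1-p)*1.616962] = 0.877911

Answer: Price = V(0,0) = 0.8779


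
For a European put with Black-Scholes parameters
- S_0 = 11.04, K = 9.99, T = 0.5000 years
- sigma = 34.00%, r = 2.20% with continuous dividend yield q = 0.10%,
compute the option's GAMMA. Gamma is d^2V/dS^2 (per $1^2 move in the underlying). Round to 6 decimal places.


d1 = 0.5795798577; d2 = 0.3391635521
phi(d1) = 0.3372620889; exp(-qT) = 0.9995001250; exp(-rT) = 0.9890602788
Gamma = exp(-qT) * phi(d1) / (S * sigma * sqrt(T)) = 0.9995001250 * 0.3372620889 / (11.0400 * 0.3400 * 0.7071067812) = 0.127004

Answer: Gamma = 0.127004


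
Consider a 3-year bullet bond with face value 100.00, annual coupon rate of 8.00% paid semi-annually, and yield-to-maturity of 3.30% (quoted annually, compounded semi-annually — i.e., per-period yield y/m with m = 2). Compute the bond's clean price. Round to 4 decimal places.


Coupon per period c = face * coupon_rate / m = 4.000000
Periods per year m = 2; per-period yield y/m = 0.016500
Number of cashflows N = 6
Cashflows (t years, CF_t, discount factor 1/(1+y/m)^(m*t), PV):
  t = 0.5000: CF_t = 4.000000, DF = 0.983768, PV = 3.935071
  t = 1.0000: CF_t = 4.000000, DF = 0.967799, PV = 3.871197
  t = 1.5000: CF_t = 4.000000, DF = 0.952090, PV = 3.808359
  t = 2.0000: CF_t = 4.000000, DF = 0.936635, PV = 3.746541
  t = 2.5000: CF_t = 4.000000, DF = 0.921432, PV = 3.685726
  t = 3.0000: CF_t = 104.000000, DF = 0.906475, PV = 94.273372
Price P = sum_t PV_t = 113.320266

Answer: Price = 113.3203


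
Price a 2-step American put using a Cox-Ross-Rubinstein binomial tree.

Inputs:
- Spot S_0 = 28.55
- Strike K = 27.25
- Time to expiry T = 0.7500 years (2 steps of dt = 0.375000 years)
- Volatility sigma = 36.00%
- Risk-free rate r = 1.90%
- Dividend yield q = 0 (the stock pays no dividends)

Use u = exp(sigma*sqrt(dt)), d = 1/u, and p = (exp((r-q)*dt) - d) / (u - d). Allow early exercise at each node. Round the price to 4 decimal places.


Answer: Price = V(0,0) = 2.5413

Derivation:
dt = T/N = 0.375000
u = exp(sigma*sqrt(dt)) = 1.246643; d = 1/u = 0.802154
p = (exp((r-q)*dt) - d) / (u - d) = 0.461196
Discount per step: exp(-r*dt) = 0.992900
Stock lattice S(k, i) with i counting down-moves:
  k=0: S(0,0) = 28.5500
  k=1: S(1,0) = 35.5916; S(1,1) = 22.9015
  k=2: S(2,0) = 44.3701; S(2,1) = 28.5500; S(2,2) = 18.3705
Terminal payoffs V(N, i) = max(K - S_T, 0):
  V(2,0) = 0.000000; V(2,1) = 0.000000; V(2,2) = 8.879451
Backward induction: V(k, i) = exp(-r*dt) * [p * V(k+1, i) + (1-p) * V(k+1, i+1)]; then take max(V_cont, immediate exercise) for American.
  V(1,0) = exp(-r*dt) * [p*0.000000 + (1-p)*0.000000] = 0.000000; exercise = 0.000000; V(1,0) = max -> 0.000000
  V(1,1) = exp(-r*dt) * [p*0.000000 + (1-p)*8.879451] = 4.750321; exercise = 4.348490; V(1,1) = max -> 4.750321
  V(0,0) = exp(-r*dt) * [p*0.000000 + (1-p)*4.750321] = 2.541323; exercise = 0.000000; V(0,0) = max -> 2.541323


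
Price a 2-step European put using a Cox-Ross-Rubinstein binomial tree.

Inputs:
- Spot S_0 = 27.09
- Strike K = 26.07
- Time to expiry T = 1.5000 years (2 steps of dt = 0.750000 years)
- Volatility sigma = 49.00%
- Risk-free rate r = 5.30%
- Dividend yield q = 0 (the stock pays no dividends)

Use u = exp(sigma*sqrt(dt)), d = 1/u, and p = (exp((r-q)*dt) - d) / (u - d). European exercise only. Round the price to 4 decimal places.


Answer: Price = V(0,0) = 4.1652

Derivation:
dt = T/N = 0.750000
u = exp(sigma*sqrt(dt)) = 1.528600; d = 1/u = 0.654193
p = (exp((r-q)*dt) - d) / (u - d) = 0.441851
Discount per step: exp(-r*dt) = 0.961030
Stock lattice S(k, i) with i counting down-moves:
  k=0: S(0,0) = 27.0900
  k=1: S(1,0) = 41.4098; S(1,1) = 17.7221
  k=2: S(2,0) = 63.2990; S(2,1) = 27.0900; S(2,2) = 11.5937
Terminal payoffs V(N, i) = max(K - S_T, 0):
  V(2,0) = 0.000000; V(2,1) = 0.000000; V(2,2) = 14.476324
Backward induction: V(k, i) = exp(-r*dt) * [p * V(k+1, i) + (1-p) * V(k+1, i+1)].
  V(1,0) = exp(-r*dt) * [p*0.000000 + (1-p)*0.000000] = 0.000000
  V(1,1) = exp(-r*dt) * [p*0.000000 + (1-p)*14.476324] = 7.765072
  V(0,0) = exp(-r*dt) * [p*0.000000 + (1-p)*7.765072] = 4.165169


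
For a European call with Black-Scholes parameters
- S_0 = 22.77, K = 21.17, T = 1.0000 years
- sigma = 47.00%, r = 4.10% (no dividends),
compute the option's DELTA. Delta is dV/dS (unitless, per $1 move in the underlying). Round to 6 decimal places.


Answer: Delta = 0.683409

Derivation:
d1 = 0.4772527552; d2 = 0.0072527552
phi(d1) = 0.3560003271; exp(-qT) = 1.0000000000; exp(-rT) = 0.9598291299
N(d1) = 0.6834089255
Delta = exp(-qT) * N(d1) = 1.0000000000 * 0.6834089255 = 0.683409


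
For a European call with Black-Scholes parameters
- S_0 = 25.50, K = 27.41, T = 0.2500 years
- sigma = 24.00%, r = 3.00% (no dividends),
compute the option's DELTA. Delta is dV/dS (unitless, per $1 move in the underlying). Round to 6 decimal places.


Answer: Delta = 0.315823

Derivation:
d1 = -0.4794121513; d2 = -0.5994121513
phi(d1) = 0.3556328009; exp(-qT) = 1.0000000000; exp(-rT) = 0.9925280548
N(d1) = 0.3158227253
Delta = exp(-qT) * N(d1) = 1.0000000000 * 0.3158227253 = 0.315823


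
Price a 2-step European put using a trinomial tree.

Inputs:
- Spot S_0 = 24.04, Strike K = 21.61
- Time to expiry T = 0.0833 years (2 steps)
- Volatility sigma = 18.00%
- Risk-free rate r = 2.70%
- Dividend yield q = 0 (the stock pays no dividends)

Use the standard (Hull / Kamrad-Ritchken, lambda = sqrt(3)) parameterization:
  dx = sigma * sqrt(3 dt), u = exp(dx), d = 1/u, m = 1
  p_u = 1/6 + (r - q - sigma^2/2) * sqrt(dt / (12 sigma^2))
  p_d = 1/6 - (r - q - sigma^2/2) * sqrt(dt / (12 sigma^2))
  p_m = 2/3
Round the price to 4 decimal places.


Answer: Price = V(0,0) = 0.0118

Derivation:
dt = T/N = 0.041650; dx = sigma*sqrt(3*dt) = 0.063627
u = exp(dx) = 1.065695; d = 1/u = 0.938355
p_u = 0.170201, p_m = 0.666667, p_d = 0.163132
Discount per step: exp(-r*dt) = 0.998876
Stock lattice S(k, j) with j the centered position index:
  k=0: S(0,+0) = 24.0400
  k=1: S(1,-1) = 22.5581; S(1,+0) = 24.0400; S(1,+1) = 25.6193
  k=2: S(2,-2) = 21.1675; S(2,-1) = 22.5581; S(2,+0) = 24.0400; S(2,+1) = 25.6193; S(2,+2) = 27.3024
Terminal payoffs V(N, j) = max(K - S_T, 0):
  V(2,-2) = 0.442535; V(2,-1) = 0.000000; V(2,+0) = 0.000000; V(2,+1) = 0.000000; V(2,+2) = 0.000000
Backward induction: V(k, j) = exp(-r*dt) * [p_u * V(k+1, j+1) + p_m * V(k+1, j) + p_d * V(k+1, j-1)]
  V(1,-1) = exp(-r*dt) * [p_u*0.000000 + p_m*0.000000 + p_d*0.442535] = 0.072110
  V(1,+0) = exp(-r*dt) * [p_u*0.000000 + p_m*0.000000 + p_d*0.000000] = 0.000000
  V(1,+1) = exp(-r*dt) * [p_u*0.000000 + p_m*0.000000 + p_d*0.000000] = 0.000000
  V(0,+0) = exp(-r*dt) * [p_u*0.000000 + p_m*0.000000 + p_d*0.072110] = 0.011750


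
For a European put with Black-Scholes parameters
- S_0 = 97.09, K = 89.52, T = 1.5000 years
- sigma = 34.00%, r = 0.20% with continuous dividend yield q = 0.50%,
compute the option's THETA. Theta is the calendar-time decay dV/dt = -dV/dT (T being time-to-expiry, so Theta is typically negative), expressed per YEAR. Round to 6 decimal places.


Answer: Theta = -5.017305

Derivation:
d1 = 0.3923417829; d2 = -0.0240714734
phi(d1) = 0.3693891548; exp(-qT) = 0.9925280548; exp(-rT) = 0.9970044955
Theta = -S*exp(-qT)*phi(d1)*sigma/(2*sqrt(T)) + r*K*exp(-rT)*N(-d2) - q*S*exp(-qT)*N(-d1)
N(-d1) = 0.3474028476; N(-d2) = 0.5096022012; sqrt(T) = 1.2247448714
Term 1 = -97.0900 * 0.9925280548 * 0.3693891548 * 0.3400 / (2 * 1.2247448714) = -4.9408847619
Term 2 = 0.0020 * 89.5200 * 0.9970044955 * 0.5096022012 = 0.0909658707
Term 3 = -0.0050 * 97.0900 * 0.9925280548 * 0.3474028476 = -0.1673865934
Theta = -4.9408847619 + (0.0909658707) + (-0.1673865934) = -5.017305


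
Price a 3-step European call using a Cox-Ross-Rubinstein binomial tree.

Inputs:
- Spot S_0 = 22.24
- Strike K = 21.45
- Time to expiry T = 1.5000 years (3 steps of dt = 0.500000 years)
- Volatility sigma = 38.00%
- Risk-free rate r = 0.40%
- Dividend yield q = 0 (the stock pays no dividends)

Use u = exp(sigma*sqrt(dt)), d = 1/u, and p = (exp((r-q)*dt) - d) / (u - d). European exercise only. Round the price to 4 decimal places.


dt = T/N = 0.500000
u = exp(sigma*sqrt(dt)) = 1.308263; d = 1/u = 0.764372
p = (exp((r-q)*dt) - d) / (u - d) = 0.436907
Discount per step: exp(-r*dt) = 0.998002
Stock lattice S(k, i) with i counting down-moves:
  k=0: S(0,0) = 22.2400
  k=1: S(1,0) = 29.0958; S(1,1) = 16.9996
  k=2: S(2,0) = 38.0649; S(2,1) = 22.2400; S(2,2) = 12.9940
  k=3: S(3,0) = 49.7990; S(3,1) = 29.0958; S(3,2) = 16.9996; S(3,3) = 9.9323
Terminal payoffs V(N, i) = max(S_T - K, 0):
  V(3,0) = 28.348965; V(3,1) = 7.645777; V(3,2) = 0.000000; V(3,3) = 0.000000
Backward induction: V(k, i) = exp(-r*dt) * [p * V(k+1, i) + (1-p) * V(k+1, i+1)].
  V(2,0) = exp(-r*dt) * [p*28.348965 + (1-p)*7.645777] = 16.657796
  V(2,1) = exp(-r*dt) * [p*7.645777 + (1-p)*0.000000] = 3.333819
  V(2,2) = exp(-r*dt) * [p*0.000000 + (1-p)*0.000000] = 0.000000
  V(1,0) = exp(-r*dt) * [p*16.657796 + (1-p)*3.333819] = 9.136866
  V(1,1) = exp(-r*dt) * [p*3.333819 + (1-p)*0.000000] = 1.453659
  V(0,0) = exp(-r*dt) * [p*9.136866 + (1-p)*1.453659] = 4.800895

Answer: Price = V(0,0) = 4.8009


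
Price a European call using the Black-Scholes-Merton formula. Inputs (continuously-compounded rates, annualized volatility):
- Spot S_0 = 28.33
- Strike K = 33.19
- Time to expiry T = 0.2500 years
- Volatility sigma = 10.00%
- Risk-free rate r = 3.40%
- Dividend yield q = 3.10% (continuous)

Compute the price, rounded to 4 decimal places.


Answer: Price = 0.0003

Derivation:
d1 = (ln(S/K) + (r - q + 0.5*sigma^2) * T) / (sigma * sqrt(T)) = -3.12654624
d2 = d1 - sigma * sqrt(T) = -3.17654624
exp(-rT) = 0.99153602; exp(-qT) = 0.99227995
C = S_0 * exp(-qT) * N(d1) - K * exp(-rT) * N(d2)
N(d1) = 0.00088436; N(d2) = 0.00074520
C = 28.3300 * 0.99227995 * 0.00088436 - 33.1900 * 0.99153602 * 0.00074520 = 0.0003


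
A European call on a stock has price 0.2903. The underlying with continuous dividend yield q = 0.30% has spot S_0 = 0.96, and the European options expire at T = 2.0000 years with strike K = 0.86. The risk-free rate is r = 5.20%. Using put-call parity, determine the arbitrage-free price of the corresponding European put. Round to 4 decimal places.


Answer: Put price = 0.1111

Derivation:
Put-call parity: C - P = S_0 * exp(-qT) - K * exp(-rT).
S_0 * exp(-qT) = 0.9600 * 0.99401796 = 0.95425725
K * exp(-rT) = 0.8600 * 0.90122530 = 0.77505376
P = C - S*exp(-qT) + K*exp(-rT)
P = 0.2903 - 0.95425725 + 0.77505376 = 0.1111


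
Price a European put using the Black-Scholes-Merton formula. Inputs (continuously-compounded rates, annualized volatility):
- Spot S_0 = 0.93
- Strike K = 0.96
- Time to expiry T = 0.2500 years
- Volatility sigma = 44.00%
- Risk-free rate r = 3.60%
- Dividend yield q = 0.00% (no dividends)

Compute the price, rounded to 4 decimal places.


Answer: Price = 0.0935

Derivation:
d1 = (ln(S/K) + (r - q + 0.5*sigma^2) * T) / (sigma * sqrt(T)) = 0.00659683
d2 = d1 - sigma * sqrt(T) = -0.21340317
exp(-rT) = 0.99104038; exp(-qT) = 1.00000000
P = K * exp(-rT) * N(-d2) - S_0 * exp(-qT) * N(-d1)
N(-d1) = 0.49736827; N(-d2) = 0.58449375
P = 0.9600 * 0.99104038 * 0.58449375 - 0.9300 * 1.00000000 * 0.49736827 = 0.0935


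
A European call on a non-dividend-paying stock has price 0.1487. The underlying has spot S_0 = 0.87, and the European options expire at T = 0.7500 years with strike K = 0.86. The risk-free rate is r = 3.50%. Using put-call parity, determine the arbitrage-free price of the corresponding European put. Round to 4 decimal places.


Put-call parity: C - P = S_0 * exp(-qT) - K * exp(-rT).
S_0 * exp(-qT) = 0.8700 * 1.00000000 = 0.87000000
K * exp(-rT) = 0.8600 * 0.97409154 = 0.83771872
P = C - S*exp(-qT) + K*exp(-rT)
P = 0.1487 - 0.87000000 + 0.83771872 = 0.1164

Answer: Put price = 0.1164


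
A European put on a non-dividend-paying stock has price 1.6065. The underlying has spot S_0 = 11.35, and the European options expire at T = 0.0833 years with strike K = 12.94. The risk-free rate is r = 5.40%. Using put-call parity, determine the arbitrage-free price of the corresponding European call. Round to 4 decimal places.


Put-call parity: C - P = S_0 * exp(-qT) - K * exp(-rT).
S_0 * exp(-qT) = 11.3500 * 1.00000000 = 11.35000000
K * exp(-rT) = 12.9400 * 0.99551190 = 12.88192401
C = P + S*exp(-qT) - K*exp(-rT)
C = 1.6065 + 11.35000000 - 12.88192401 = 0.0746

Answer: Call price = 0.0746


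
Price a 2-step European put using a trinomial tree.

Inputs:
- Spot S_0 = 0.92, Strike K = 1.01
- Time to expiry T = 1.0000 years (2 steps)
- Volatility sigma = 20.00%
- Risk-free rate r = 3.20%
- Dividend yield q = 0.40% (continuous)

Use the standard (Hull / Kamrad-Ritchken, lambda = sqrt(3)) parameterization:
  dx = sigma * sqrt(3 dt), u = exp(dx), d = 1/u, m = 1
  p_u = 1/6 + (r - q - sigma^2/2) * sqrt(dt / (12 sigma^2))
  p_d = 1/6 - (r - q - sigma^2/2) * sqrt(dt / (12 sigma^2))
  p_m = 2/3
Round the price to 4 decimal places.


Answer: Price = V(0,0) = 0.1138

Derivation:
dt = T/N = 0.500000; dx = sigma*sqrt(3*dt) = 0.244949
u = exp(dx) = 1.277556; d = 1/u = 0.782744
p_u = 0.174832, p_m = 0.666667, p_d = 0.158502
Discount per step: exp(-r*dt) = 0.984127
Stock lattice S(k, j) with j the centered position index:
  k=0: S(0,+0) = 0.9200
  k=1: S(1,-1) = 0.7201; S(1,+0) = 0.9200; S(1,+1) = 1.1754
  k=2: S(2,-2) = 0.5637; S(2,-1) = 0.7201; S(2,+0) = 0.9200; S(2,+1) = 1.1754; S(2,+2) = 1.5016
Terminal payoffs V(N, j) = max(K - S_T, 0):
  V(2,-2) = 0.446326; V(2,-1) = 0.289875; V(2,+0) = 0.090000; V(2,+1) = 0.000000; V(2,+2) = 0.000000
Backward induction: V(k, j) = exp(-r*dt) * [p_u * V(k+1, j+1) + p_m * V(k+1, j) + p_d * V(k+1, j-1)]
  V(1,-1) = exp(-r*dt) * [p_u*0.090000 + p_m*0.289875 + p_d*0.446326] = 0.275288
  V(1,+0) = exp(-r*dt) * [p_u*0.000000 + p_m*0.090000 + p_d*0.289875] = 0.104264
  V(1,+1) = exp(-r*dt) * [p_u*0.000000 + p_m*0.000000 + p_d*0.090000] = 0.014039
  V(0,+0) = exp(-r*dt) * [p_u*0.014039 + p_m*0.104264 + p_d*0.275288] = 0.113763


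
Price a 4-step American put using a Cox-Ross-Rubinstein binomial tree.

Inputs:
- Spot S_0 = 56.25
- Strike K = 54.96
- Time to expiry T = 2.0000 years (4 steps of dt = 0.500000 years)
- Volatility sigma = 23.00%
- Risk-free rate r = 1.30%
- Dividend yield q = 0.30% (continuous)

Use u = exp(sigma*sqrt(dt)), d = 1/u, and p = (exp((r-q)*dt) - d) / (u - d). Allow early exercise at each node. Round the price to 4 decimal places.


Answer: Price = V(0,0) = 5.8225

Derivation:
dt = T/N = 0.500000
u = exp(sigma*sqrt(dt)) = 1.176607; d = 1/u = 0.849902
p = (exp((r-q)*dt) - d) / (u - d) = 0.474773
Discount per step: exp(-r*dt) = 0.993521
Stock lattice S(k, i) with i counting down-moves:
  k=0: S(0,0) = 56.2500
  k=1: S(1,0) = 66.1841; S(1,1) = 47.8070
  k=2: S(2,0) = 77.8727; S(2,1) = 56.2500; S(2,2) = 40.6312
  k=3: S(3,0) = 91.6255; S(3,1) = 66.1841; S(3,2) = 47.8070; S(3,3) = 34.5326
  k=4: S(4,0) = 107.8072; S(4,1) = 77.8727; S(4,2) = 56.2500; S(4,3) = 40.6312; S(4,4) = 29.3493
Terminal payoffs V(N, i) = max(K - S_T, 0):
  V(4,0) = 0.000000; V(4,1) = 0.000000; V(4,2) = 0.000000; V(4,3) = 14.328772; V(4,4) = 25.610726
Backward induction: V(k, i) = exp(-r*dt) * [p * V(k+1, i) + (1-p) * V(k+1, i+1)]; then take max(V_cont, immediate exercise) for American.
  V(3,0) = exp(-r*dt) * [p*0.000000 + (1-p)*0.000000] = 0.000000; exercise = 0.000000; V(3,0) = max -> 0.000000
  V(3,1) = exp(-r*dt) * [p*0.000000 + (1-p)*0.000000] = 0.000000; exercise = 0.000000; V(3,1) = max -> 0.000000
  V(3,2) = exp(-r*dt) * [p*0.000000 + (1-p)*14.328772] = 7.477093; exercise = 7.153028; V(3,2) = max -> 7.477093
  V(3,3) = exp(-r*dt) * [p*14.328772 + (1-p)*25.610726] = 20.123128; exercise = 20.427450; V(3,3) = max -> 20.427450
  V(2,0) = exp(-r*dt) * [p*0.000000 + (1-p)*0.000000] = 0.000000; exercise = 0.000000; V(2,0) = max -> 0.000000
  V(2,1) = exp(-r*dt) * [p*0.000000 + (1-p)*7.477093] = 3.901724; exercise = 0.000000; V(2,1) = max -> 3.901724
  V(2,2) = exp(-r*dt) * [p*7.477093 + (1-p)*20.427450] = 14.186453; exercise = 14.328772; V(2,2) = max -> 14.328772
  V(1,0) = exp(-r*dt) * [p*0.000000 + (1-p)*3.901724] = 2.036012; exercise = 0.000000; V(1,0) = max -> 2.036012
  V(1,1) = exp(-r*dt) * [p*3.901724 + (1-p)*14.328772] = 9.317526; exercise = 7.153028; V(1,1) = max -> 9.317526
  V(0,0) = exp(-r*dt) * [p*2.036012 + (1-p)*9.317526] = 5.822488; exercise = 0.000000; V(0,0) = max -> 5.822488


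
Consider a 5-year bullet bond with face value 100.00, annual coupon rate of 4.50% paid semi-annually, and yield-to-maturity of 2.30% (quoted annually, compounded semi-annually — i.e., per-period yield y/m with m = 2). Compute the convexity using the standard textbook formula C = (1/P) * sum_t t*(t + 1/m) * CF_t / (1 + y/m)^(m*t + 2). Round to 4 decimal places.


Answer: Convexity = 23.7355

Derivation:
Coupon per period c = face * coupon_rate / m = 2.250000
Periods per year m = 2; per-period yield y/m = 0.011500
Number of cashflows N = 10
Cashflows (t years, CF_t, discount factor 1/(1+y/m)^(m*t), PV):
  t = 0.5000: CF_t = 2.250000, DF = 0.988631, PV = 2.224419
  t = 1.0000: CF_t = 2.250000, DF = 0.977391, PV = 2.199129
  t = 1.5000: CF_t = 2.250000, DF = 0.966279, PV = 2.174127
  t = 2.0000: CF_t = 2.250000, DF = 0.955293, PV = 2.149409
  t = 2.5000: CF_t = 2.250000, DF = 0.944432, PV = 2.124971
  t = 3.0000: CF_t = 2.250000, DF = 0.933694, PV = 2.100812
  t = 3.5000: CF_t = 2.250000, DF = 0.923079, PV = 2.076927
  t = 4.0000: CF_t = 2.250000, DF = 0.912584, PV = 2.053314
  t = 4.5000: CF_t = 2.250000, DF = 0.902209, PV = 2.029970
  t = 5.0000: CF_t = 102.250000, DF = 0.891951, PV = 91.202018
Price P = sum_t PV_t = 110.335096
Convexity numerator sum_t t*(t + 1/m) * CF_t / (1+y/m)^(m*t + 2):
  t = 0.5000: term = 1.087063
  t = 1.0000: term = 3.224113
  t = 1.5000: term = 6.374914
  t = 2.0000: term = 10.504060
  t = 2.5000: term = 15.576955
  t = 3.0000: term = 21.559800
  t = 3.5000: term = 28.419574
  t = 4.0000: term = 36.124026
  t = 4.5000: term = 44.641654
  t = 5.0000: term = 2451.350235
Convexity = (1/P) * sum = 2618.862395 / 110.335096 = 23.735534
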